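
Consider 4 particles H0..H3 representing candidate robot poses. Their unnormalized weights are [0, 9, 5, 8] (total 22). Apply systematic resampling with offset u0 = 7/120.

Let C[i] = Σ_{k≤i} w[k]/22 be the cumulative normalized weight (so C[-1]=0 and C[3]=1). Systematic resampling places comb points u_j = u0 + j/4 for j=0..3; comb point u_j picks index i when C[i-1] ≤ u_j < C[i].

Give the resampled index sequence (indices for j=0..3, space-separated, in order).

1 1 2 3

C = [0, 9/22, 7/11, 1]
j=0: u_0=7/120 ∈ [0, 9/22) → index 1
j=1: u_1=37/120 ∈ [0, 9/22) → index 1
j=2: u_2=67/120 ∈ [9/22, 7/11) → index 2
j=3: u_3=97/120 ∈ [7/11, 1) → index 3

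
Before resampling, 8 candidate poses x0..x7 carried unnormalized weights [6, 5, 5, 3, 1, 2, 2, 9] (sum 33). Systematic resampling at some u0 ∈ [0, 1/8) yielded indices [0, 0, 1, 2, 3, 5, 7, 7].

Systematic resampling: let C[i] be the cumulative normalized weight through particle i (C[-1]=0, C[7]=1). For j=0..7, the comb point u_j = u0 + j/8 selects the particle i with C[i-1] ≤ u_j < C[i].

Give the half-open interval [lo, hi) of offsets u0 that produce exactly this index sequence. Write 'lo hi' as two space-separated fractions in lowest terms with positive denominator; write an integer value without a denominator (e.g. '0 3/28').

0 1/24

C = [2/11, 1/3, 16/33, 19/33, 20/33, 2/3, 8/11, 1]
j=0 picked index 0: u0 ∈ [0, 2/11)
j=1 picked index 0: u0 ∈ [-1/8, 5/88)
j=2 picked index 1: u0 ∈ [-3/44, 1/12)
j=3 picked index 2: u0 ∈ [-1/24, 29/264)
j=4 picked index 3: u0 ∈ [-1/66, 5/66)
j=5 picked index 5: u0 ∈ [-5/264, 1/24)
j=6 picked index 7: u0 ∈ [-1/44, 1/4)
j=7 picked index 7: u0 ∈ [-13/88, 1/8)
intersection: [0, 1/24)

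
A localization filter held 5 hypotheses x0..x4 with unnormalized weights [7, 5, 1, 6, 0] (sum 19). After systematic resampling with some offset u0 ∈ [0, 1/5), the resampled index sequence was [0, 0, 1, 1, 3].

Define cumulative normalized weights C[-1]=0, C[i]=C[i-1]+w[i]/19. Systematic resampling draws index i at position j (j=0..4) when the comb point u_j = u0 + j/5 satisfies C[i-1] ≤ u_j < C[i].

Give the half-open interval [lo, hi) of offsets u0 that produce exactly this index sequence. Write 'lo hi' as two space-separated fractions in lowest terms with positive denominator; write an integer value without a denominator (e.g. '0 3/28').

0 3/95

C = [7/19, 12/19, 13/19, 1, 1]
j=0 picked index 0: u0 ∈ [0, 7/19)
j=1 picked index 0: u0 ∈ [-1/5, 16/95)
j=2 picked index 1: u0 ∈ [-3/95, 22/95)
j=3 picked index 1: u0 ∈ [-22/95, 3/95)
j=4 picked index 3: u0 ∈ [-11/95, 1/5)
intersection: [0, 3/95)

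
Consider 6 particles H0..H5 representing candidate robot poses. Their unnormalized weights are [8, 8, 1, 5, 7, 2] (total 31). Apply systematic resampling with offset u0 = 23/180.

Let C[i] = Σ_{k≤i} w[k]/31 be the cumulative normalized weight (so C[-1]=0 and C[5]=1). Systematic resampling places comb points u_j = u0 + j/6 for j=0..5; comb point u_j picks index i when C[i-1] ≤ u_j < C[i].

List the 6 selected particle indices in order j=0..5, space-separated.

0 1 1 3 4 5

C = [8/31, 16/31, 17/31, 22/31, 29/31, 1]
j=0: u_0=23/180 ∈ [0, 8/31) → index 0
j=1: u_1=53/180 ∈ [8/31, 16/31) → index 1
j=2: u_2=83/180 ∈ [8/31, 16/31) → index 1
j=3: u_3=113/180 ∈ [17/31, 22/31) → index 3
j=4: u_4=143/180 ∈ [22/31, 29/31) → index 4
j=5: u_5=173/180 ∈ [29/31, 1) → index 5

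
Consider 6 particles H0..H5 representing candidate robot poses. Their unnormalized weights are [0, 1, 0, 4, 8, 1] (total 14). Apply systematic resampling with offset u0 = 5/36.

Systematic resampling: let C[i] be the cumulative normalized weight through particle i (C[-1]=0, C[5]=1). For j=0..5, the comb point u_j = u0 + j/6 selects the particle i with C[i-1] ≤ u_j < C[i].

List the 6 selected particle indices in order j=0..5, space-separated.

C = [0, 1/14, 1/14, 5/14, 13/14, 1]
j=0: u_0=5/36 ∈ [1/14, 5/14) → index 3
j=1: u_1=11/36 ∈ [1/14, 5/14) → index 3
j=2: u_2=17/36 ∈ [5/14, 13/14) → index 4
j=3: u_3=23/36 ∈ [5/14, 13/14) → index 4
j=4: u_4=29/36 ∈ [5/14, 13/14) → index 4
j=5: u_5=35/36 ∈ [13/14, 1) → index 5

3 3 4 4 4 5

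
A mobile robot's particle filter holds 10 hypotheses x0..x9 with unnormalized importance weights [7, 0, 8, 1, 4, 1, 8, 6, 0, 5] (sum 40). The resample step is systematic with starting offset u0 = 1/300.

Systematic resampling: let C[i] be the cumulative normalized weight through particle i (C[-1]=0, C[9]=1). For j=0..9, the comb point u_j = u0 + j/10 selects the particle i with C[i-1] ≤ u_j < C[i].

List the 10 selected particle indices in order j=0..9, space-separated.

C = [7/40, 7/40, 3/8, 2/5, 1/2, 21/40, 29/40, 7/8, 7/8, 1]
j=0: u_0=1/300 ∈ [0, 7/40) → index 0
j=1: u_1=31/300 ∈ [0, 7/40) → index 0
j=2: u_2=61/300 ∈ [7/40, 3/8) → index 2
j=3: u_3=91/300 ∈ [7/40, 3/8) → index 2
j=4: u_4=121/300 ∈ [2/5, 1/2) → index 4
j=5: u_5=151/300 ∈ [1/2, 21/40) → index 5
j=6: u_6=181/300 ∈ [21/40, 29/40) → index 6
j=7: u_7=211/300 ∈ [21/40, 29/40) → index 6
j=8: u_8=241/300 ∈ [29/40, 7/8) → index 7
j=9: u_9=271/300 ∈ [7/8, 1) → index 9

0 0 2 2 4 5 6 6 7 9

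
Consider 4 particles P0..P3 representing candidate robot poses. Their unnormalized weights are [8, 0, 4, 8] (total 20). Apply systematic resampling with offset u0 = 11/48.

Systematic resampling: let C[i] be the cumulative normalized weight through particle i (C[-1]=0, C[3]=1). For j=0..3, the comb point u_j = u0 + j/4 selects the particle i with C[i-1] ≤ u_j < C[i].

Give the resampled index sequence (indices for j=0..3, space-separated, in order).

C = [2/5, 2/5, 3/5, 1]
j=0: u_0=11/48 ∈ [0, 2/5) → index 0
j=1: u_1=23/48 ∈ [2/5, 3/5) → index 2
j=2: u_2=35/48 ∈ [3/5, 1) → index 3
j=3: u_3=47/48 ∈ [3/5, 1) → index 3

0 2 3 3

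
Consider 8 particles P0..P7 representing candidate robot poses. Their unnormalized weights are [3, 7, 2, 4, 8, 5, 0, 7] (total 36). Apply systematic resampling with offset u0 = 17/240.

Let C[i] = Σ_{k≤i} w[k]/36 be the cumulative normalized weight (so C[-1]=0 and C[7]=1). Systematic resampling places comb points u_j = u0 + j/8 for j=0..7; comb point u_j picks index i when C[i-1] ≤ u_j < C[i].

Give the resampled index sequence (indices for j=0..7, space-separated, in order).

0 1 2 4 4 5 7 7

C = [1/12, 5/18, 1/3, 4/9, 2/3, 29/36, 29/36, 1]
j=0: u_0=17/240 ∈ [0, 1/12) → index 0
j=1: u_1=47/240 ∈ [1/12, 5/18) → index 1
j=2: u_2=77/240 ∈ [5/18, 1/3) → index 2
j=3: u_3=107/240 ∈ [4/9, 2/3) → index 4
j=4: u_4=137/240 ∈ [4/9, 2/3) → index 4
j=5: u_5=167/240 ∈ [2/3, 29/36) → index 5
j=6: u_6=197/240 ∈ [29/36, 1) → index 7
j=7: u_7=227/240 ∈ [29/36, 1) → index 7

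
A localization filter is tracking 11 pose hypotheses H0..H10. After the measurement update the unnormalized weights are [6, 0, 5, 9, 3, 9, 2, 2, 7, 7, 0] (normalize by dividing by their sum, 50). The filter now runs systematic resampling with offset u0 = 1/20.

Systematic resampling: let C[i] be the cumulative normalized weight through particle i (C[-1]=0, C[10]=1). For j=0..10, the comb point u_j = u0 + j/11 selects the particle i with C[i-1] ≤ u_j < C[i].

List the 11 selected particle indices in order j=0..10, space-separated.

C = [3/25, 3/25, 11/50, 2/5, 23/50, 16/25, 17/25, 18/25, 43/50, 1, 1]
j=0: u_0=1/20 ∈ [0, 3/25) → index 0
j=1: u_1=31/220 ∈ [3/25, 11/50) → index 2
j=2: u_2=51/220 ∈ [11/50, 2/5) → index 3
j=3: u_3=71/220 ∈ [11/50, 2/5) → index 3
j=4: u_4=91/220 ∈ [2/5, 23/50) → index 4
j=5: u_5=111/220 ∈ [23/50, 16/25) → index 5
j=6: u_6=131/220 ∈ [23/50, 16/25) → index 5
j=7: u_7=151/220 ∈ [17/25, 18/25) → index 7
j=8: u_8=171/220 ∈ [18/25, 43/50) → index 8
j=9: u_9=191/220 ∈ [43/50, 1) → index 9
j=10: u_10=211/220 ∈ [43/50, 1) → index 9

0 2 3 3 4 5 5 7 8 9 9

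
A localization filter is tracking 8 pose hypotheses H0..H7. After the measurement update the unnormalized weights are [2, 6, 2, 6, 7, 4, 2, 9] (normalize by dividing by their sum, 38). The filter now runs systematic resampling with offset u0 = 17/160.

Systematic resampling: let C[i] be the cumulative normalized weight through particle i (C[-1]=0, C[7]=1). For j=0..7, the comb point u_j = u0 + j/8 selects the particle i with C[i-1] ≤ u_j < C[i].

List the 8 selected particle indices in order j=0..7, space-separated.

1 2 3 4 5 6 7 7

C = [1/19, 4/19, 5/19, 8/19, 23/38, 27/38, 29/38, 1]
j=0: u_0=17/160 ∈ [1/19, 4/19) → index 1
j=1: u_1=37/160 ∈ [4/19, 5/19) → index 2
j=2: u_2=57/160 ∈ [5/19, 8/19) → index 3
j=3: u_3=77/160 ∈ [8/19, 23/38) → index 4
j=4: u_4=97/160 ∈ [23/38, 27/38) → index 5
j=5: u_5=117/160 ∈ [27/38, 29/38) → index 6
j=6: u_6=137/160 ∈ [29/38, 1) → index 7
j=7: u_7=157/160 ∈ [29/38, 1) → index 7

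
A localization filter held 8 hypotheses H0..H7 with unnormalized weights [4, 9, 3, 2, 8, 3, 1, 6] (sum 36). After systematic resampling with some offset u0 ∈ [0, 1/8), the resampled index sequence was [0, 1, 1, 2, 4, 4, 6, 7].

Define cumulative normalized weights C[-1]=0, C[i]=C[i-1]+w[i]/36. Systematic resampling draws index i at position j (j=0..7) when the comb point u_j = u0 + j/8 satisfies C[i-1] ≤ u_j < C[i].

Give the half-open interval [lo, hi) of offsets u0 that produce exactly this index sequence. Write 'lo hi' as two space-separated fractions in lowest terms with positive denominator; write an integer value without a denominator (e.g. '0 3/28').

C = [1/9, 13/36, 4/9, 1/2, 13/18, 29/36, 5/6, 1]
j=0 picked index 0: u0 ∈ [0, 1/9)
j=1 picked index 1: u0 ∈ [-1/72, 17/72)
j=2 picked index 1: u0 ∈ [-5/36, 1/9)
j=3 picked index 2: u0 ∈ [-1/72, 5/72)
j=4 picked index 4: u0 ∈ [0, 2/9)
j=5 picked index 4: u0 ∈ [-1/8, 7/72)
j=6 picked index 6: u0 ∈ [1/18, 1/12)
j=7 picked index 7: u0 ∈ [-1/24, 1/8)
intersection: [1/18, 5/72)

1/18 5/72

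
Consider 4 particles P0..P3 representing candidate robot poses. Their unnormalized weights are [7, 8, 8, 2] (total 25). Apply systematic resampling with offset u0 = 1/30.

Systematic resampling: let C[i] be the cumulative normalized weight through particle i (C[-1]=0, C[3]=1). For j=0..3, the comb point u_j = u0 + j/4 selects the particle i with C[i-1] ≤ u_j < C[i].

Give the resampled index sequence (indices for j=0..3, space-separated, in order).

0 1 1 2

C = [7/25, 3/5, 23/25, 1]
j=0: u_0=1/30 ∈ [0, 7/25) → index 0
j=1: u_1=17/60 ∈ [7/25, 3/5) → index 1
j=2: u_2=8/15 ∈ [7/25, 3/5) → index 1
j=3: u_3=47/60 ∈ [3/5, 23/25) → index 2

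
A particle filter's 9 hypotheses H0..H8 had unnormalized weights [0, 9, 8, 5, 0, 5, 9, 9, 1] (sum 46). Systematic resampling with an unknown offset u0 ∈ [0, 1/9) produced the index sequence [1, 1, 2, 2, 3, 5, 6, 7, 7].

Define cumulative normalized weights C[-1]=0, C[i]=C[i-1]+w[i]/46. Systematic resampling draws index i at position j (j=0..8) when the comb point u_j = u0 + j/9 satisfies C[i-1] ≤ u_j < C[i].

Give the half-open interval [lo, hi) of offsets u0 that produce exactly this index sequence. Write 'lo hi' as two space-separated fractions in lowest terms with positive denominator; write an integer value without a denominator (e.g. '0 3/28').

C = [0, 9/46, 17/46, 11/23, 11/23, 27/46, 18/23, 45/46, 1]
j=0 picked index 1: u0 ∈ [0, 9/46)
j=1 picked index 1: u0 ∈ [-1/9, 35/414)
j=2 picked index 2: u0 ∈ [-11/414, 61/414)
j=3 picked index 2: u0 ∈ [-19/138, 5/138)
j=4 picked index 3: u0 ∈ [-31/414, 7/207)
j=5 picked index 5: u0 ∈ [-16/207, 13/414)
j=6 picked index 6: u0 ∈ [-11/138, 8/69)
j=7 picked index 7: u0 ∈ [1/207, 83/414)
j=8 picked index 7: u0 ∈ [-22/207, 37/414)
intersection: [1/207, 13/414)

1/207 13/414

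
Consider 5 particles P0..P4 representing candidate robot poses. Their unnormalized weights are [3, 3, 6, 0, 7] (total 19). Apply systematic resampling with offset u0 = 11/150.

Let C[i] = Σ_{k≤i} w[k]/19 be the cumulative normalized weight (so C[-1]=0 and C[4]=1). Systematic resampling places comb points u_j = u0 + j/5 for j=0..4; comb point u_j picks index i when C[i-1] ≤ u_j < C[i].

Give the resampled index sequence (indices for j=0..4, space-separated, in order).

0 1 2 4 4

C = [3/19, 6/19, 12/19, 12/19, 1]
j=0: u_0=11/150 ∈ [0, 3/19) → index 0
j=1: u_1=41/150 ∈ [3/19, 6/19) → index 1
j=2: u_2=71/150 ∈ [6/19, 12/19) → index 2
j=3: u_3=101/150 ∈ [12/19, 1) → index 4
j=4: u_4=131/150 ∈ [12/19, 1) → index 4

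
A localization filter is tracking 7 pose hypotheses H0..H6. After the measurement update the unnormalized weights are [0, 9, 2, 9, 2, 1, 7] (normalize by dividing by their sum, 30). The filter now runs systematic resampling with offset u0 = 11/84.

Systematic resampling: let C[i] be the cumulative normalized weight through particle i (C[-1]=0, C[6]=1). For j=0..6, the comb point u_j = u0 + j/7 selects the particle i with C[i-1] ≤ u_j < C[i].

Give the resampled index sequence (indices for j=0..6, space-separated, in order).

C = [0, 3/10, 11/30, 2/3, 11/15, 23/30, 1]
j=0: u_0=11/84 ∈ [0, 3/10) → index 1
j=1: u_1=23/84 ∈ [0, 3/10) → index 1
j=2: u_2=5/12 ∈ [11/30, 2/3) → index 3
j=3: u_3=47/84 ∈ [11/30, 2/3) → index 3
j=4: u_4=59/84 ∈ [2/3, 11/15) → index 4
j=5: u_5=71/84 ∈ [23/30, 1) → index 6
j=6: u_6=83/84 ∈ [23/30, 1) → index 6

1 1 3 3 4 6 6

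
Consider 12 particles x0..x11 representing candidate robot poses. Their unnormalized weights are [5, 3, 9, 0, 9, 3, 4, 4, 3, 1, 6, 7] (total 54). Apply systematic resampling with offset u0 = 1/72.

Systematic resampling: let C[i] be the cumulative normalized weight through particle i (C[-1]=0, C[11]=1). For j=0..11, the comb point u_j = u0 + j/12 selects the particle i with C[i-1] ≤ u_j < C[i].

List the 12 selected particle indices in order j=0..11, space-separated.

C = [5/54, 4/27, 17/54, 17/54, 13/27, 29/54, 11/18, 37/54, 20/27, 41/54, 47/54, 1]
j=0: u_0=1/72 ∈ [0, 5/54) → index 0
j=1: u_1=7/72 ∈ [5/54, 4/27) → index 1
j=2: u_2=13/72 ∈ [4/27, 17/54) → index 2
j=3: u_3=19/72 ∈ [4/27, 17/54) → index 2
j=4: u_4=25/72 ∈ [17/54, 13/27) → index 4
j=5: u_5=31/72 ∈ [17/54, 13/27) → index 4
j=6: u_6=37/72 ∈ [13/27, 29/54) → index 5
j=7: u_7=43/72 ∈ [29/54, 11/18) → index 6
j=8: u_8=49/72 ∈ [11/18, 37/54) → index 7
j=9: u_9=55/72 ∈ [41/54, 47/54) → index 10
j=10: u_10=61/72 ∈ [41/54, 47/54) → index 10
j=11: u_11=67/72 ∈ [47/54, 1) → index 11

0 1 2 2 4 4 5 6 7 10 10 11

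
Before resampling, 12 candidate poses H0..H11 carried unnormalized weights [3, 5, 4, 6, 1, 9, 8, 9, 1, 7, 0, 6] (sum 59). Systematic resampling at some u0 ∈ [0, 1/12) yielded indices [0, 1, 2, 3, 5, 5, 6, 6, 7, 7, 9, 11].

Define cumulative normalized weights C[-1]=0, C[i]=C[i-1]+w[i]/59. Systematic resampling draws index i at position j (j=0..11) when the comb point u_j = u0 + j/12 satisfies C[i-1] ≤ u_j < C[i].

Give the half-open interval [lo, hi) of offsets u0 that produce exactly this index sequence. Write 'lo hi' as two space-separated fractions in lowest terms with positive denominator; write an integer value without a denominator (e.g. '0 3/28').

C = [3/59, 8/59, 12/59, 18/59, 19/59, 28/59, 36/59, 45/59, 46/59, 53/59, 53/59, 1]
j=0 picked index 0: u0 ∈ [0, 3/59)
j=1 picked index 1: u0 ∈ [-23/708, 37/708)
j=2 picked index 2: u0 ∈ [-11/354, 13/354)
j=3 picked index 3: u0 ∈ [-11/236, 13/236)
j=4 picked index 5: u0 ∈ [-2/177, 25/177)
j=5 picked index 5: u0 ∈ [-67/708, 41/708)
j=6 picked index 6: u0 ∈ [-3/118, 13/118)
j=7 picked index 6: u0 ∈ [-77/708, 19/708)
j=8 picked index 7: u0 ∈ [-10/177, 17/177)
j=9 picked index 7: u0 ∈ [-33/236, 3/236)
j=10 picked index 9: u0 ∈ [-19/354, 23/354)
j=11 picked index 11: u0 ∈ [-13/708, 1/12)
intersection: [0, 3/236)

0 3/236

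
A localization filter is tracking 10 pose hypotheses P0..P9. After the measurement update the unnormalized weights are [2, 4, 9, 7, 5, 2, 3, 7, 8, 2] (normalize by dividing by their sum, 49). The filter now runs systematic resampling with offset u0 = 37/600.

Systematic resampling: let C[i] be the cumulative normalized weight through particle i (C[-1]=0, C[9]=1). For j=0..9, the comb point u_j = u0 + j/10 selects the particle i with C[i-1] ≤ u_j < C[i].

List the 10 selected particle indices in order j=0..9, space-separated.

C = [2/49, 6/49, 15/49, 22/49, 27/49, 29/49, 32/49, 39/49, 47/49, 1]
j=0: u_0=37/600 ∈ [2/49, 6/49) → index 1
j=1: u_1=97/600 ∈ [6/49, 15/49) → index 2
j=2: u_2=157/600 ∈ [6/49, 15/49) → index 2
j=3: u_3=217/600 ∈ [15/49, 22/49) → index 3
j=4: u_4=277/600 ∈ [22/49, 27/49) → index 4
j=5: u_5=337/600 ∈ [27/49, 29/49) → index 5
j=6: u_6=397/600 ∈ [32/49, 39/49) → index 7
j=7: u_7=457/600 ∈ [32/49, 39/49) → index 7
j=8: u_8=517/600 ∈ [39/49, 47/49) → index 8
j=9: u_9=577/600 ∈ [47/49, 1) → index 9

1 2 2 3 4 5 7 7 8 9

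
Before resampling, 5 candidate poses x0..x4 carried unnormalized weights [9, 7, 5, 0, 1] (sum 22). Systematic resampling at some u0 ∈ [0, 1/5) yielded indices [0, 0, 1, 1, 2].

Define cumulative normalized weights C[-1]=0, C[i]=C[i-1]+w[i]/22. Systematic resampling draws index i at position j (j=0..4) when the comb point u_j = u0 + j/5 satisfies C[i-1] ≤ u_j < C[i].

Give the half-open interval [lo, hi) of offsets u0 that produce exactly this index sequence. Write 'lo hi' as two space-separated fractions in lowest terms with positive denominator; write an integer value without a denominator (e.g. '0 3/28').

C = [9/22, 8/11, 21/22, 21/22, 1]
j=0 picked index 0: u0 ∈ [0, 9/22)
j=1 picked index 0: u0 ∈ [-1/5, 23/110)
j=2 picked index 1: u0 ∈ [1/110, 18/55)
j=3 picked index 1: u0 ∈ [-21/110, 7/55)
j=4 picked index 2: u0 ∈ [-4/55, 17/110)
intersection: [1/110, 7/55)

1/110 7/55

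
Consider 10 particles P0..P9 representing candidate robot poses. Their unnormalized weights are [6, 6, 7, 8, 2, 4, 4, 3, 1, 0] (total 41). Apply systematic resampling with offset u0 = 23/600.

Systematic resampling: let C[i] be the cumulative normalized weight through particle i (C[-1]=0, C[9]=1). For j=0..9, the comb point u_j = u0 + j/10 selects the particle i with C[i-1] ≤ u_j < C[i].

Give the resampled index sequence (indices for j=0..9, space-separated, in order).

C = [6/41, 12/41, 19/41, 27/41, 29/41, 33/41, 37/41, 40/41, 1, 1]
j=0: u_0=23/600 ∈ [0, 6/41) → index 0
j=1: u_1=83/600 ∈ [0, 6/41) → index 0
j=2: u_2=143/600 ∈ [6/41, 12/41) → index 1
j=3: u_3=203/600 ∈ [12/41, 19/41) → index 2
j=4: u_4=263/600 ∈ [12/41, 19/41) → index 2
j=5: u_5=323/600 ∈ [19/41, 27/41) → index 3
j=6: u_6=383/600 ∈ [19/41, 27/41) → index 3
j=7: u_7=443/600 ∈ [29/41, 33/41) → index 5
j=8: u_8=503/600 ∈ [33/41, 37/41) → index 6
j=9: u_9=563/600 ∈ [37/41, 40/41) → index 7

0 0 1 2 2 3 3 5 6 7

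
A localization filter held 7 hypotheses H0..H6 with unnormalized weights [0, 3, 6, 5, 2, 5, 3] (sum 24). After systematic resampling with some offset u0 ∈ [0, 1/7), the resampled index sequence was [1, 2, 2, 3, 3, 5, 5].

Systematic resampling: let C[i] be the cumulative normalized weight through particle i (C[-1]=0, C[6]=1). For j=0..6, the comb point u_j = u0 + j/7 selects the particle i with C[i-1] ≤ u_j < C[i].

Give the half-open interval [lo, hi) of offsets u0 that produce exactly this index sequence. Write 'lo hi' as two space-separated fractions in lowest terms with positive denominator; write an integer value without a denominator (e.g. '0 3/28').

0 1/84

C = [0, 1/8, 3/8, 7/12, 2/3, 7/8, 1]
j=0 picked index 1: u0 ∈ [0, 1/8)
j=1 picked index 2: u0 ∈ [-1/56, 13/56)
j=2 picked index 2: u0 ∈ [-9/56, 5/56)
j=3 picked index 3: u0 ∈ [-3/56, 13/84)
j=4 picked index 3: u0 ∈ [-11/56, 1/84)
j=5 picked index 5: u0 ∈ [-1/21, 9/56)
j=6 picked index 5: u0 ∈ [-4/21, 1/56)
intersection: [0, 1/84)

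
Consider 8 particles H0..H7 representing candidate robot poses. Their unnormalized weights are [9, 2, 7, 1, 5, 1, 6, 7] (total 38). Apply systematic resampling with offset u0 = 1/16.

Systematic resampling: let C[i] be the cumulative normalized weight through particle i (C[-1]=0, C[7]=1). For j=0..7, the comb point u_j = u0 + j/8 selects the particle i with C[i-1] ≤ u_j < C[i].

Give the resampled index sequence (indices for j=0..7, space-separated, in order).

C = [9/38, 11/38, 9/19, 1/2, 12/19, 25/38, 31/38, 1]
j=0: u_0=1/16 ∈ [0, 9/38) → index 0
j=1: u_1=3/16 ∈ [0, 9/38) → index 0
j=2: u_2=5/16 ∈ [11/38, 9/19) → index 2
j=3: u_3=7/16 ∈ [11/38, 9/19) → index 2
j=4: u_4=9/16 ∈ [1/2, 12/19) → index 4
j=5: u_5=11/16 ∈ [25/38, 31/38) → index 6
j=6: u_6=13/16 ∈ [25/38, 31/38) → index 6
j=7: u_7=15/16 ∈ [31/38, 1) → index 7

0 0 2 2 4 6 6 7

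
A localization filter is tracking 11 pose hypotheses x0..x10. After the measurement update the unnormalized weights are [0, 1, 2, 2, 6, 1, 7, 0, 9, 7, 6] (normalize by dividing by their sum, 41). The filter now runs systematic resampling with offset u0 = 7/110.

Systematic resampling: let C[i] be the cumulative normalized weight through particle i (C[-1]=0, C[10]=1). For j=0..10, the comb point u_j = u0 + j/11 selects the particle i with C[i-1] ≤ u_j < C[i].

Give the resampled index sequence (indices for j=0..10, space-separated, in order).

C = [0, 1/41, 3/41, 5/41, 11/41, 12/41, 19/41, 19/41, 28/41, 35/41, 1]
j=0: u_0=7/110 ∈ [1/41, 3/41) → index 2
j=1: u_1=17/110 ∈ [5/41, 11/41) → index 4
j=2: u_2=27/110 ∈ [5/41, 11/41) → index 4
j=3: u_3=37/110 ∈ [12/41, 19/41) → index 6
j=4: u_4=47/110 ∈ [12/41, 19/41) → index 6
j=5: u_5=57/110 ∈ [19/41, 28/41) → index 8
j=6: u_6=67/110 ∈ [19/41, 28/41) → index 8
j=7: u_7=7/10 ∈ [28/41, 35/41) → index 9
j=8: u_8=87/110 ∈ [28/41, 35/41) → index 9
j=9: u_9=97/110 ∈ [35/41, 1) → index 10
j=10: u_10=107/110 ∈ [35/41, 1) → index 10

2 4 4 6 6 8 8 9 9 10 10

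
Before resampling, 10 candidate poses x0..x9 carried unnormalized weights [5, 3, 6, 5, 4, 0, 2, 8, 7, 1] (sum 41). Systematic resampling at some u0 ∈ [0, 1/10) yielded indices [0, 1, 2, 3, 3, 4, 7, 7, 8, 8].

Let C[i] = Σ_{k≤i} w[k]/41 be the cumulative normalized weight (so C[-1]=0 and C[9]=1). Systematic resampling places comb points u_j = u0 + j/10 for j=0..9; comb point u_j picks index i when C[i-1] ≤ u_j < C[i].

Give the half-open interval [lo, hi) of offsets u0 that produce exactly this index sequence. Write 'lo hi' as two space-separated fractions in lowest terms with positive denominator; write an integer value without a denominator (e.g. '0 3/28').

17/410 5/82

C = [5/41, 8/41, 14/41, 19/41, 23/41, 23/41, 25/41, 33/41, 40/41, 1]
j=0 picked index 0: u0 ∈ [0, 5/41)
j=1 picked index 1: u0 ∈ [9/410, 39/410)
j=2 picked index 2: u0 ∈ [-1/205, 29/205)
j=3 picked index 3: u0 ∈ [17/410, 67/410)
j=4 picked index 3: u0 ∈ [-12/205, 13/205)
j=5 picked index 4: u0 ∈ [-3/82, 5/82)
j=6 picked index 7: u0 ∈ [2/205, 42/205)
j=7 picked index 7: u0 ∈ [-37/410, 43/410)
j=8 picked index 8: u0 ∈ [1/205, 36/205)
j=9 picked index 8: u0 ∈ [-39/410, 31/410)
intersection: [17/410, 5/82)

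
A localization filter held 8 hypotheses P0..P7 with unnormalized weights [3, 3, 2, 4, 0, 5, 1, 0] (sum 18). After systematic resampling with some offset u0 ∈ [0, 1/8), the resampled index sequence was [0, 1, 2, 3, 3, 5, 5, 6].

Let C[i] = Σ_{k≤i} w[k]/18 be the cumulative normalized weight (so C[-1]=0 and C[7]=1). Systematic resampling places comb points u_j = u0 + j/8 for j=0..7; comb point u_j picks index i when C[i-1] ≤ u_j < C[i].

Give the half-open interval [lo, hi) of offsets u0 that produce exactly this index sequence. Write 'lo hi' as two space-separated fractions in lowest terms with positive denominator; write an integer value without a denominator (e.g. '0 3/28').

1/12 1/8

C = [1/6, 1/3, 4/9, 2/3, 2/3, 17/18, 1, 1]
j=0 picked index 0: u0 ∈ [0, 1/6)
j=1 picked index 1: u0 ∈ [1/24, 5/24)
j=2 picked index 2: u0 ∈ [1/12, 7/36)
j=3 picked index 3: u0 ∈ [5/72, 7/24)
j=4 picked index 3: u0 ∈ [-1/18, 1/6)
j=5 picked index 5: u0 ∈ [1/24, 23/72)
j=6 picked index 5: u0 ∈ [-1/12, 7/36)
j=7 picked index 6: u0 ∈ [5/72, 1/8)
intersection: [1/12, 1/8)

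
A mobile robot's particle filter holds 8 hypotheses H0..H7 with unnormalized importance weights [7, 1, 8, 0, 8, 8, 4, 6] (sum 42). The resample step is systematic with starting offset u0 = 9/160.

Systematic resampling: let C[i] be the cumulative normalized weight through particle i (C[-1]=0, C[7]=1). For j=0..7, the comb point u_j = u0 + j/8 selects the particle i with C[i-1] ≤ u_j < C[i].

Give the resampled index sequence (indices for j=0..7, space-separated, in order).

0 1 2 4 4 5 6 7

C = [1/6, 4/21, 8/21, 8/21, 4/7, 16/21, 6/7, 1]
j=0: u_0=9/160 ∈ [0, 1/6) → index 0
j=1: u_1=29/160 ∈ [1/6, 4/21) → index 1
j=2: u_2=49/160 ∈ [4/21, 8/21) → index 2
j=3: u_3=69/160 ∈ [8/21, 4/7) → index 4
j=4: u_4=89/160 ∈ [8/21, 4/7) → index 4
j=5: u_5=109/160 ∈ [4/7, 16/21) → index 5
j=6: u_6=129/160 ∈ [16/21, 6/7) → index 6
j=7: u_7=149/160 ∈ [6/7, 1) → index 7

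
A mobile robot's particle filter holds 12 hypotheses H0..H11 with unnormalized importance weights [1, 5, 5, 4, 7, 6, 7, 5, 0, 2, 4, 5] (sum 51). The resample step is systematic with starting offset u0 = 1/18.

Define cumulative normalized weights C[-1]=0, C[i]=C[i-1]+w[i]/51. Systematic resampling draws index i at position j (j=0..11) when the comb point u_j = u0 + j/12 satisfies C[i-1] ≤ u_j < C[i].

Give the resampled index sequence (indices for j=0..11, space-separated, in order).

C = [1/51, 2/17, 11/51, 5/17, 22/51, 28/51, 35/51, 40/51, 40/51, 14/17, 46/51, 1]
j=0: u_0=1/18 ∈ [1/51, 2/17) → index 1
j=1: u_1=5/36 ∈ [2/17, 11/51) → index 2
j=2: u_2=2/9 ∈ [11/51, 5/17) → index 3
j=3: u_3=11/36 ∈ [5/17, 22/51) → index 4
j=4: u_4=7/18 ∈ [5/17, 22/51) → index 4
j=5: u_5=17/36 ∈ [22/51, 28/51) → index 5
j=6: u_6=5/9 ∈ [28/51, 35/51) → index 6
j=7: u_7=23/36 ∈ [28/51, 35/51) → index 6
j=8: u_8=13/18 ∈ [35/51, 40/51) → index 7
j=9: u_9=29/36 ∈ [40/51, 14/17) → index 9
j=10: u_10=8/9 ∈ [14/17, 46/51) → index 10
j=11: u_11=35/36 ∈ [46/51, 1) → index 11

1 2 3 4 4 5 6 6 7 9 10 11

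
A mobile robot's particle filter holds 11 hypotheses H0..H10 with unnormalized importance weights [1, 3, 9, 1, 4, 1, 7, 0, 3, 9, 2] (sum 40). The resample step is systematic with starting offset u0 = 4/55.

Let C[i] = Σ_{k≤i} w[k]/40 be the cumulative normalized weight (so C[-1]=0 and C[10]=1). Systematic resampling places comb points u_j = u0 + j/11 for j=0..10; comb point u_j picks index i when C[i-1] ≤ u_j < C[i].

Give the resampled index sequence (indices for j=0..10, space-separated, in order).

1 2 2 3 4 6 6 8 9 9 10

C = [1/40, 1/10, 13/40, 7/20, 9/20, 19/40, 13/20, 13/20, 29/40, 19/20, 1]
j=0: u_0=4/55 ∈ [1/40, 1/10) → index 1
j=1: u_1=9/55 ∈ [1/10, 13/40) → index 2
j=2: u_2=14/55 ∈ [1/10, 13/40) → index 2
j=3: u_3=19/55 ∈ [13/40, 7/20) → index 3
j=4: u_4=24/55 ∈ [7/20, 9/20) → index 4
j=5: u_5=29/55 ∈ [19/40, 13/20) → index 6
j=6: u_6=34/55 ∈ [19/40, 13/20) → index 6
j=7: u_7=39/55 ∈ [13/20, 29/40) → index 8
j=8: u_8=4/5 ∈ [29/40, 19/20) → index 9
j=9: u_9=49/55 ∈ [29/40, 19/20) → index 9
j=10: u_10=54/55 ∈ [19/20, 1) → index 10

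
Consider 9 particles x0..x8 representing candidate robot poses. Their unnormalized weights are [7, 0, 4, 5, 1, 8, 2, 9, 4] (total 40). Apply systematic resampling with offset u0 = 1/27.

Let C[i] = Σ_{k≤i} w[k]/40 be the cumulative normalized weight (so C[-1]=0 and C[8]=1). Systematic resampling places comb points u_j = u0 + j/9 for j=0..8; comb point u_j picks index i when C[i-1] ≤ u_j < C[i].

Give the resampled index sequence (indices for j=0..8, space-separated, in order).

0 0 2 3 5 5 7 7 8

C = [7/40, 7/40, 11/40, 2/5, 17/40, 5/8, 27/40, 9/10, 1]
j=0: u_0=1/27 ∈ [0, 7/40) → index 0
j=1: u_1=4/27 ∈ [0, 7/40) → index 0
j=2: u_2=7/27 ∈ [7/40, 11/40) → index 2
j=3: u_3=10/27 ∈ [11/40, 2/5) → index 3
j=4: u_4=13/27 ∈ [17/40, 5/8) → index 5
j=5: u_5=16/27 ∈ [17/40, 5/8) → index 5
j=6: u_6=19/27 ∈ [27/40, 9/10) → index 7
j=7: u_7=22/27 ∈ [27/40, 9/10) → index 7
j=8: u_8=25/27 ∈ [9/10, 1) → index 8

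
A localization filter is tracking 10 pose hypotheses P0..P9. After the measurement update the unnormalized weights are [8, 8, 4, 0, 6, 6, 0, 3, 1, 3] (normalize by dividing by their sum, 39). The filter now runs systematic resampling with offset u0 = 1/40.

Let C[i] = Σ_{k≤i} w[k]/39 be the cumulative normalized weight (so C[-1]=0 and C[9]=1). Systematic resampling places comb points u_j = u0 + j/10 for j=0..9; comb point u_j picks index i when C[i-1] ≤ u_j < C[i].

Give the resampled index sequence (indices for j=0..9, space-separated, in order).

C = [8/39, 16/39, 20/39, 20/39, 2/3, 32/39, 32/39, 35/39, 12/13, 1]
j=0: u_0=1/40 ∈ [0, 8/39) → index 0
j=1: u_1=1/8 ∈ [0, 8/39) → index 0
j=2: u_2=9/40 ∈ [8/39, 16/39) → index 1
j=3: u_3=13/40 ∈ [8/39, 16/39) → index 1
j=4: u_4=17/40 ∈ [16/39, 20/39) → index 2
j=5: u_5=21/40 ∈ [20/39, 2/3) → index 4
j=6: u_6=5/8 ∈ [20/39, 2/3) → index 4
j=7: u_7=29/40 ∈ [2/3, 32/39) → index 5
j=8: u_8=33/40 ∈ [32/39, 35/39) → index 7
j=9: u_9=37/40 ∈ [12/13, 1) → index 9

0 0 1 1 2 4 4 5 7 9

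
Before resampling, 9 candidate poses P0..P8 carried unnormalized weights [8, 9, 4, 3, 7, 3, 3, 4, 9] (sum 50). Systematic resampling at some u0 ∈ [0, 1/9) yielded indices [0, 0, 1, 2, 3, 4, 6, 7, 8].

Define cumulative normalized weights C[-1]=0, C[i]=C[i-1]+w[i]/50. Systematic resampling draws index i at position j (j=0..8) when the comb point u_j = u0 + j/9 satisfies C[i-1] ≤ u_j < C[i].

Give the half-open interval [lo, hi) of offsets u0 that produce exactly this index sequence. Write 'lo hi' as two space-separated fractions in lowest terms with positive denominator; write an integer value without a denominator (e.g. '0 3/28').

C = [4/25, 17/50, 21/50, 12/25, 31/50, 17/25, 37/50, 41/50, 1]
j=0 picked index 0: u0 ∈ [0, 4/25)
j=1 picked index 0: u0 ∈ [-1/9, 11/225)
j=2 picked index 1: u0 ∈ [-14/225, 53/450)
j=3 picked index 2: u0 ∈ [1/150, 13/150)
j=4 picked index 3: u0 ∈ [-11/450, 8/225)
j=5 picked index 4: u0 ∈ [-17/225, 29/450)
j=6 picked index 6: u0 ∈ [1/75, 11/150)
j=7 picked index 7: u0 ∈ [-17/450, 19/450)
j=8 picked index 8: u0 ∈ [-31/450, 1/9)
intersection: [1/75, 8/225)

1/75 8/225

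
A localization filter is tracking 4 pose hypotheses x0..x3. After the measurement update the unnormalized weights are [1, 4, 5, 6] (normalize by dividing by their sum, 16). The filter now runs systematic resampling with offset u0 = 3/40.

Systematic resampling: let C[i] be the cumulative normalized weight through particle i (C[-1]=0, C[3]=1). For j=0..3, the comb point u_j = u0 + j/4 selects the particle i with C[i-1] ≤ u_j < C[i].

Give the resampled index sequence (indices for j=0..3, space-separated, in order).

1 2 2 3

C = [1/16, 5/16, 5/8, 1]
j=0: u_0=3/40 ∈ [1/16, 5/16) → index 1
j=1: u_1=13/40 ∈ [5/16, 5/8) → index 2
j=2: u_2=23/40 ∈ [5/16, 5/8) → index 2
j=3: u_3=33/40 ∈ [5/8, 1) → index 3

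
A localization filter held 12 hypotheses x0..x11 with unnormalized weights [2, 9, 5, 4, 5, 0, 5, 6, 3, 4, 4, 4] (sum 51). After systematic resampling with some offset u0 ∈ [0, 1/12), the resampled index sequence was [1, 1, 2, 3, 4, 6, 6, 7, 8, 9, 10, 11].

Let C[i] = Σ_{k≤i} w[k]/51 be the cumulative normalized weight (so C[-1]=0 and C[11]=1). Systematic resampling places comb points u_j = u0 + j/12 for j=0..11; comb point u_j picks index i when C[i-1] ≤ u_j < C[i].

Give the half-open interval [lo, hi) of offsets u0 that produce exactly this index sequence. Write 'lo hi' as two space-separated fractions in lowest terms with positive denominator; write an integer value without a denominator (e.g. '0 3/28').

C = [2/51, 11/51, 16/51, 20/51, 25/51, 25/51, 10/17, 12/17, 13/17, 43/51, 47/51, 1]
j=0 picked index 1: u0 ∈ [2/51, 11/51)
j=1 picked index 1: u0 ∈ [-3/68, 9/68)
j=2 picked index 2: u0 ∈ [5/102, 5/34)
j=3 picked index 3: u0 ∈ [13/204, 29/204)
j=4 picked index 4: u0 ∈ [1/17, 8/51)
j=5 picked index 6: u0 ∈ [5/68, 35/204)
j=6 picked index 6: u0 ∈ [-1/102, 3/34)
j=7 picked index 7: u0 ∈ [1/204, 25/204)
j=8 picked index 8: u0 ∈ [2/51, 5/51)
j=9 picked index 9: u0 ∈ [1/68, 19/204)
j=10 picked index 10: u0 ∈ [1/102, 3/34)
j=11 picked index 11: u0 ∈ [1/204, 1/12)
intersection: [5/68, 1/12)

5/68 1/12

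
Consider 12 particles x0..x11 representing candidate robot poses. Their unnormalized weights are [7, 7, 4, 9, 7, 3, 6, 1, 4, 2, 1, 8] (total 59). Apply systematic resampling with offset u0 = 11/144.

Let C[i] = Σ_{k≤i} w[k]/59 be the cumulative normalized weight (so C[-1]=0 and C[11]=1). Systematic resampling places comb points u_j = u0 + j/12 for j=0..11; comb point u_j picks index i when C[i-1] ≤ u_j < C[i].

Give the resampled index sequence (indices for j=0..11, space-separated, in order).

C = [7/59, 14/59, 18/59, 27/59, 34/59, 37/59, 43/59, 44/59, 48/59, 50/59, 51/59, 1]
j=0: u_0=11/144 ∈ [0, 7/59) → index 0
j=1: u_1=23/144 ∈ [7/59, 14/59) → index 1
j=2: u_2=35/144 ∈ [14/59, 18/59) → index 2
j=3: u_3=47/144 ∈ [18/59, 27/59) → index 3
j=4: u_4=59/144 ∈ [18/59, 27/59) → index 3
j=5: u_5=71/144 ∈ [27/59, 34/59) → index 4
j=6: u_6=83/144 ∈ [34/59, 37/59) → index 5
j=7: u_7=95/144 ∈ [37/59, 43/59) → index 6
j=8: u_8=107/144 ∈ [43/59, 44/59) → index 7
j=9: u_9=119/144 ∈ [48/59, 50/59) → index 9
j=10: u_10=131/144 ∈ [51/59, 1) → index 11
j=11: u_11=143/144 ∈ [51/59, 1) → index 11

0 1 2 3 3 4 5 6 7 9 11 11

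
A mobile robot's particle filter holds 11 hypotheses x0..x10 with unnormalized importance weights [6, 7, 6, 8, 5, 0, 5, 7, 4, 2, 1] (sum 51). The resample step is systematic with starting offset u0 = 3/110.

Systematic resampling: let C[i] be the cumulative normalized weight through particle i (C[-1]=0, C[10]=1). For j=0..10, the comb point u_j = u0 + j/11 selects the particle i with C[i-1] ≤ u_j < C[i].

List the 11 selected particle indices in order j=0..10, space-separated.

C = [2/17, 13/51, 19/51, 9/17, 32/51, 32/51, 37/51, 44/51, 16/17, 50/51, 1]
j=0: u_0=3/110 ∈ [0, 2/17) → index 0
j=1: u_1=13/110 ∈ [2/17, 13/51) → index 1
j=2: u_2=23/110 ∈ [2/17, 13/51) → index 1
j=3: u_3=3/10 ∈ [13/51, 19/51) → index 2
j=4: u_4=43/110 ∈ [19/51, 9/17) → index 3
j=5: u_5=53/110 ∈ [19/51, 9/17) → index 3
j=6: u_6=63/110 ∈ [9/17, 32/51) → index 4
j=7: u_7=73/110 ∈ [32/51, 37/51) → index 6
j=8: u_8=83/110 ∈ [37/51, 44/51) → index 7
j=9: u_9=93/110 ∈ [37/51, 44/51) → index 7
j=10: u_10=103/110 ∈ [44/51, 16/17) → index 8

0 1 1 2 3 3 4 6 7 7 8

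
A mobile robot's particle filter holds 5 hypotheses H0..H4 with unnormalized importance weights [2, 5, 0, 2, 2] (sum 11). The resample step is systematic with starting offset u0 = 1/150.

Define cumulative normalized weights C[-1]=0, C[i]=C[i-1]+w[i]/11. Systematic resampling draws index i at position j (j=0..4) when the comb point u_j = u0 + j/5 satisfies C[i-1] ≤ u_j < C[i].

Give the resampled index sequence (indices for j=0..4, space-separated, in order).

C = [2/11, 7/11, 7/11, 9/11, 1]
j=0: u_0=1/150 ∈ [0, 2/11) → index 0
j=1: u_1=31/150 ∈ [2/11, 7/11) → index 1
j=2: u_2=61/150 ∈ [2/11, 7/11) → index 1
j=3: u_3=91/150 ∈ [2/11, 7/11) → index 1
j=4: u_4=121/150 ∈ [7/11, 9/11) → index 3

0 1 1 1 3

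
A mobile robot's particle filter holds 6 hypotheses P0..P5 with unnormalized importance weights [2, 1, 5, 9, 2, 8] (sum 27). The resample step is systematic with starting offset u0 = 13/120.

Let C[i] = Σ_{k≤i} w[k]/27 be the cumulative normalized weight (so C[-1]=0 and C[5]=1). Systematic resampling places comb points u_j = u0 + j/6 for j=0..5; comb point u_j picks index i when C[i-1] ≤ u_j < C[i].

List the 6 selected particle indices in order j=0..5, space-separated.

C = [2/27, 1/9, 8/27, 17/27, 19/27, 1]
j=0: u_0=13/120 ∈ [2/27, 1/9) → index 1
j=1: u_1=11/40 ∈ [1/9, 8/27) → index 2
j=2: u_2=53/120 ∈ [8/27, 17/27) → index 3
j=3: u_3=73/120 ∈ [8/27, 17/27) → index 3
j=4: u_4=31/40 ∈ [19/27, 1) → index 5
j=5: u_5=113/120 ∈ [19/27, 1) → index 5

1 2 3 3 5 5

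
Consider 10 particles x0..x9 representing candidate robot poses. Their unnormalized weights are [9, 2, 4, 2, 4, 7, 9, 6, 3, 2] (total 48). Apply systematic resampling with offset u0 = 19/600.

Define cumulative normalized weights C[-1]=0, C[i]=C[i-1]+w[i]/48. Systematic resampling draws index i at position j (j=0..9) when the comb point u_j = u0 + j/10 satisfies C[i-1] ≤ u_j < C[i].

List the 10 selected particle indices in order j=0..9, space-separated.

C = [3/16, 11/48, 5/16, 17/48, 7/16, 7/12, 37/48, 43/48, 23/24, 1]
j=0: u_0=19/600 ∈ [0, 3/16) → index 0
j=1: u_1=79/600 ∈ [0, 3/16) → index 0
j=2: u_2=139/600 ∈ [11/48, 5/16) → index 2
j=3: u_3=199/600 ∈ [5/16, 17/48) → index 3
j=4: u_4=259/600 ∈ [17/48, 7/16) → index 4
j=5: u_5=319/600 ∈ [7/16, 7/12) → index 5
j=6: u_6=379/600 ∈ [7/12, 37/48) → index 6
j=7: u_7=439/600 ∈ [7/12, 37/48) → index 6
j=8: u_8=499/600 ∈ [37/48, 43/48) → index 7
j=9: u_9=559/600 ∈ [43/48, 23/24) → index 8

0 0 2 3 4 5 6 6 7 8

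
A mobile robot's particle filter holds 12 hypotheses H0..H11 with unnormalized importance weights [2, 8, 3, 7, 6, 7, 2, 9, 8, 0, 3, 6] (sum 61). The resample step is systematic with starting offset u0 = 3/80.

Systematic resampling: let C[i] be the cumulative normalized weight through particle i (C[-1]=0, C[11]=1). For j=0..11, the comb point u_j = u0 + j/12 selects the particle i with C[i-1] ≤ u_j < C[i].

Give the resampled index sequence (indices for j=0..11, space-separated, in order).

C = [2/61, 10/61, 13/61, 20/61, 26/61, 33/61, 35/61, 44/61, 52/61, 52/61, 55/61, 1]
j=0: u_0=3/80 ∈ [2/61, 10/61) → index 1
j=1: u_1=29/240 ∈ [2/61, 10/61) → index 1
j=2: u_2=49/240 ∈ [10/61, 13/61) → index 2
j=3: u_3=23/80 ∈ [13/61, 20/61) → index 3
j=4: u_4=89/240 ∈ [20/61, 26/61) → index 4
j=5: u_5=109/240 ∈ [26/61, 33/61) → index 5
j=6: u_6=43/80 ∈ [26/61, 33/61) → index 5
j=7: u_7=149/240 ∈ [35/61, 44/61) → index 7
j=8: u_8=169/240 ∈ [35/61, 44/61) → index 7
j=9: u_9=63/80 ∈ [44/61, 52/61) → index 8
j=10: u_10=209/240 ∈ [52/61, 55/61) → index 10
j=11: u_11=229/240 ∈ [55/61, 1) → index 11

1 1 2 3 4 5 5 7 7 8 10 11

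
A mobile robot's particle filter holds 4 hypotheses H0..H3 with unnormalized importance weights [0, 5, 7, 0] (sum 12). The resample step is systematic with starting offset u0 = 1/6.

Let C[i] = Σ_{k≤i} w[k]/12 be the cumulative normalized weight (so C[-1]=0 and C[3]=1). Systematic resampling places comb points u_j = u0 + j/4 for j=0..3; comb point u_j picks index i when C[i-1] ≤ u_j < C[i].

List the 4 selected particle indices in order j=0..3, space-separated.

C = [0, 5/12, 1, 1]
j=0: u_0=1/6 ∈ [0, 5/12) → index 1
j=1: u_1=5/12 ∈ [5/12, 1) → index 2
j=2: u_2=2/3 ∈ [5/12, 1) → index 2
j=3: u_3=11/12 ∈ [5/12, 1) → index 2

1 2 2 2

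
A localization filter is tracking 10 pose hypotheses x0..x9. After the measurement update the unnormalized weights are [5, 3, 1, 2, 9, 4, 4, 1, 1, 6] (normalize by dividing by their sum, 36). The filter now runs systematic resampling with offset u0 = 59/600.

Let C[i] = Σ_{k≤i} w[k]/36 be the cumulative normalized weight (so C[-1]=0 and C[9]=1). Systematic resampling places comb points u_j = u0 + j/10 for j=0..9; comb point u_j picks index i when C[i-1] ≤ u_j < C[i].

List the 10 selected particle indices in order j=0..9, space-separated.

0 1 3 4 4 5 6 7 9 9

C = [5/36, 2/9, 1/4, 11/36, 5/9, 2/3, 7/9, 29/36, 5/6, 1]
j=0: u_0=59/600 ∈ [0, 5/36) → index 0
j=1: u_1=119/600 ∈ [5/36, 2/9) → index 1
j=2: u_2=179/600 ∈ [1/4, 11/36) → index 3
j=3: u_3=239/600 ∈ [11/36, 5/9) → index 4
j=4: u_4=299/600 ∈ [11/36, 5/9) → index 4
j=5: u_5=359/600 ∈ [5/9, 2/3) → index 5
j=6: u_6=419/600 ∈ [2/3, 7/9) → index 6
j=7: u_7=479/600 ∈ [7/9, 29/36) → index 7
j=8: u_8=539/600 ∈ [5/6, 1) → index 9
j=9: u_9=599/600 ∈ [5/6, 1) → index 9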